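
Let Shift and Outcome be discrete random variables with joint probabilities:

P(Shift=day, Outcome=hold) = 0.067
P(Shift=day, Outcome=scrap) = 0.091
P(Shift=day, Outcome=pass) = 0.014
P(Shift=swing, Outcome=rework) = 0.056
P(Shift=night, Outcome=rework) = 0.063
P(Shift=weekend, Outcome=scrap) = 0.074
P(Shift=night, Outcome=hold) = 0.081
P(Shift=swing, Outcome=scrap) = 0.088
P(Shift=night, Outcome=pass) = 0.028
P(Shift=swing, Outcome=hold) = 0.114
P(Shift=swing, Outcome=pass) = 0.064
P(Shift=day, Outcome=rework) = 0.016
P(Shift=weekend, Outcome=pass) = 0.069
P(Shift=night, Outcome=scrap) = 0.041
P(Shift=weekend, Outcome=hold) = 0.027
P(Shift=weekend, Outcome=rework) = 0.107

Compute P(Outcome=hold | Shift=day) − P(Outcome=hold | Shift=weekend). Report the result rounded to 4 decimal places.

0.2589

P(Shift=day) = 0.014 + 0.016 + 0.091 + 0.067 = 0.188; P(Outcome=hold | Shift=day) = 0.067/0.188 = 0.35638.
P(Shift=weekend) = 0.069 + 0.107 + 0.074 + 0.027 = 0.277; P(Outcome=hold | Shift=weekend) = 0.027/0.277 = 0.09747.
Difference = 0.2589.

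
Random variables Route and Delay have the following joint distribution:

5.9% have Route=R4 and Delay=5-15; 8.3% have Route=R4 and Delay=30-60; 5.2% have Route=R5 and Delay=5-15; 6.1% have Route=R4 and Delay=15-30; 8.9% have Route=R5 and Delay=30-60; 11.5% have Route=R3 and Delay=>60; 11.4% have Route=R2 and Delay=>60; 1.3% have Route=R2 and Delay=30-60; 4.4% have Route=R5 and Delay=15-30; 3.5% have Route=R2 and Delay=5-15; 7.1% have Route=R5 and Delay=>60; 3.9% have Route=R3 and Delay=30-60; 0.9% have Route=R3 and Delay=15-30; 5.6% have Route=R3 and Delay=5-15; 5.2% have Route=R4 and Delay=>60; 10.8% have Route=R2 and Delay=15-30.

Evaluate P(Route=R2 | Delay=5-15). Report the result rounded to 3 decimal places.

0.173

P(Delay=5-15) = 0.035 + 0.056 + 0.059 + 0.052 = 0.202.
P(Route=R2 | Delay=5-15) = 0.035/0.202 = 0.173.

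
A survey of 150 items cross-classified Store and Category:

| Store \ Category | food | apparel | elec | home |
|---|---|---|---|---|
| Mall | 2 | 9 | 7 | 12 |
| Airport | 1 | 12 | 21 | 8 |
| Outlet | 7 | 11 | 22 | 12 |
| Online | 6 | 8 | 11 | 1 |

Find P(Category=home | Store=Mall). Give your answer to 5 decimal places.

0.40000

Total with Store=Mall: 2 + 9 + 7 + 12 = 30.
P(Category=home | Store=Mall) = 12/30 = 0.40000.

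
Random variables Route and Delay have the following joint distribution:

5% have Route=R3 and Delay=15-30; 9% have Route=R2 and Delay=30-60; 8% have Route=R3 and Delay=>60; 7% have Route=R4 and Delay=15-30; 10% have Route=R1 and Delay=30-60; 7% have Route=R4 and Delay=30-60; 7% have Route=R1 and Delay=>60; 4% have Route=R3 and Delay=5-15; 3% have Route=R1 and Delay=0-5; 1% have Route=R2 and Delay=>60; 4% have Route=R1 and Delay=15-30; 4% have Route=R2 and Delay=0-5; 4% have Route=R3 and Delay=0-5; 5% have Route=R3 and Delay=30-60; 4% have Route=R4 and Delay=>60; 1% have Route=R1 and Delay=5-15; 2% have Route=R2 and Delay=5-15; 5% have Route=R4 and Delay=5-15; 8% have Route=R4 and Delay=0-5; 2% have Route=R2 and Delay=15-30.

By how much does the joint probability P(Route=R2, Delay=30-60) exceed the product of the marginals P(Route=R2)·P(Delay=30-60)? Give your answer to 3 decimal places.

0.034

P(Route=R2) = 0.04 + 0.02 + 0.02 + 0.09 + 0.01 = 0.18.
P(Delay=30-60) = 0.10 + 0.09 + 0.05 + 0.07 = 0.31.
P(Route=R2, Delay=30-60) − P(Route=R2)P(Delay=30-60) = 0.09 − 0.18×0.31 = 0.034.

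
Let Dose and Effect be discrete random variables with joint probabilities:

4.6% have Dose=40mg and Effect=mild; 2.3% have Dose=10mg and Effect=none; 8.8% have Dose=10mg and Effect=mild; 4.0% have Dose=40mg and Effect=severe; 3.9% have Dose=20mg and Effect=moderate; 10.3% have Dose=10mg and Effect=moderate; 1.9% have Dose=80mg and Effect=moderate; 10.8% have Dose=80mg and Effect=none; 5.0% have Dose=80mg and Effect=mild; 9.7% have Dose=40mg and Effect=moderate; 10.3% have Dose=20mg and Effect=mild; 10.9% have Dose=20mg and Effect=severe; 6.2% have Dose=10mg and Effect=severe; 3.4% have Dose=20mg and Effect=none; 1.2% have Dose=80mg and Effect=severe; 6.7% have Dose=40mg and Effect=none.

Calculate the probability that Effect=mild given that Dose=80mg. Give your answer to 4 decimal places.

0.2646

P(Dose=80mg) = 0.108 + 0.050 + 0.019 + 0.012 = 0.189.
P(Effect=mild | Dose=80mg) = 0.050/0.189 = 0.2646.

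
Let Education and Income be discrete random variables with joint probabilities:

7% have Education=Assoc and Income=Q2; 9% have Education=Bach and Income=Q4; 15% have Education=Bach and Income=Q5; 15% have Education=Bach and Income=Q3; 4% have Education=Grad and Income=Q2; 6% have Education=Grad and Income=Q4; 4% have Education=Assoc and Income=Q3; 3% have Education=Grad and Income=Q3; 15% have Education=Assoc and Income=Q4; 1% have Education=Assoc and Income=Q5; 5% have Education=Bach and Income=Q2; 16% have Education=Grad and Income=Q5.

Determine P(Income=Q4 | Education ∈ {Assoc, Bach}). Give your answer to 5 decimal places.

P(Education=Assoc) = 0.07 + 0.04 + 0.15 + 0.01 = 0.27.
P(Education=Bach) = 0.05 + 0.15 + 0.09 + 0.15 = 0.44.
P(Education ∈ {Assoc, Bach}) = 0.27 + 0.44 = 0.71; P(Income=Q4, Education ∈ {Assoc, Bach}) = 0.15 + 0.09 = 0.24.
P(Income=Q4 | Education ∈ {Assoc, Bach}) = 0.24/0.71 = 0.33803.

0.33803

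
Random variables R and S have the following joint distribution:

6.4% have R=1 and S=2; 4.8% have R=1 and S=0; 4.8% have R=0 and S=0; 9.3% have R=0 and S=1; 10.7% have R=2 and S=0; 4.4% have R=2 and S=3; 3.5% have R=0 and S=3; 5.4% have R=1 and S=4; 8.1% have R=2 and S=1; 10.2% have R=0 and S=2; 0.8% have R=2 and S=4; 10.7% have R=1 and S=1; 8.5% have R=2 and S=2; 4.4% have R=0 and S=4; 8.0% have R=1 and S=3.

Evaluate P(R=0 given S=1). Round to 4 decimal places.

0.3310

P(S=1) = 0.093 + 0.107 + 0.081 = 0.281.
P(R=0 | S=1) = 0.093/0.281 = 0.3310.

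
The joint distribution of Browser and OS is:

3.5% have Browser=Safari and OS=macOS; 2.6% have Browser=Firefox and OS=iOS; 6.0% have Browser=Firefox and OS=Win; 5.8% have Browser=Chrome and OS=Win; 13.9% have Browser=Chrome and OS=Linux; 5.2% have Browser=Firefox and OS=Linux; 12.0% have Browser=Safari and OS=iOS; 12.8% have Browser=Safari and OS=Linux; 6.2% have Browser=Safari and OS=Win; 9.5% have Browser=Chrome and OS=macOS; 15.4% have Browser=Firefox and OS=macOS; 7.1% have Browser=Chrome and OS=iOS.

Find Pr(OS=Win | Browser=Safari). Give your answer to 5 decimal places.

P(Browser=Safari) = 0.062 + 0.035 + 0.128 + 0.120 = 0.345.
P(OS=Win | Browser=Safari) = 0.062/0.345 = 0.17971.

0.17971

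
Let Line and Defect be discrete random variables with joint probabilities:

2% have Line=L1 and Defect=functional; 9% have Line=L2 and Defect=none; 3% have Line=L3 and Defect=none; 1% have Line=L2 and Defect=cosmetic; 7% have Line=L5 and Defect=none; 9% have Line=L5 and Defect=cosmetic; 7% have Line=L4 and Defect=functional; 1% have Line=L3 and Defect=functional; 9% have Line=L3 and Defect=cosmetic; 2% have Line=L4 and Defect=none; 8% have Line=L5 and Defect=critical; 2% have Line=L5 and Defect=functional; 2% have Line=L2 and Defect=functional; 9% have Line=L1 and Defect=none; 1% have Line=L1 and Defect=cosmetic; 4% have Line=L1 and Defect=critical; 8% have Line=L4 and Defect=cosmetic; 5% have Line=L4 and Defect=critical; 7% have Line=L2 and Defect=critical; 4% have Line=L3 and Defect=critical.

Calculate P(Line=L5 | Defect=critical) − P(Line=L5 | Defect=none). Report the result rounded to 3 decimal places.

0.052

P(Defect=critical) = 0.04 + 0.07 + 0.04 + 0.05 + 0.08 = 0.28; P(Line=L5 | Defect=critical) = 0.08/0.28 = 0.2857.
P(Defect=none) = 0.09 + 0.09 + 0.03 + 0.02 + 0.07 = 0.30; P(Line=L5 | Defect=none) = 0.07/0.30 = 0.2333.
Difference = 0.052.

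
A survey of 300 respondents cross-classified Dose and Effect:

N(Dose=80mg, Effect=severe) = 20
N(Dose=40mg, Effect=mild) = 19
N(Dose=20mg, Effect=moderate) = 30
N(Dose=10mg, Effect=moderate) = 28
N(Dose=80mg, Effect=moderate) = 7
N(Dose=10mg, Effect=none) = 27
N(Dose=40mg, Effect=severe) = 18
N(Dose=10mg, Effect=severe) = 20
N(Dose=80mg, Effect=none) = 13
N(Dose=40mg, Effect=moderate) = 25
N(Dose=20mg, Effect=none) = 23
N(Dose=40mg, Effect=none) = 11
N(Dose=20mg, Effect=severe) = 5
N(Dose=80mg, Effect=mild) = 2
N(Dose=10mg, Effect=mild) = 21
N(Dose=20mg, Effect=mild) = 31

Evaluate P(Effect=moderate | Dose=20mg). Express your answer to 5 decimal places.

Total with Dose=20mg: 23 + 31 + 30 + 5 = 89.
P(Effect=moderate | Dose=20mg) = 30/89 = 0.33708.

0.33708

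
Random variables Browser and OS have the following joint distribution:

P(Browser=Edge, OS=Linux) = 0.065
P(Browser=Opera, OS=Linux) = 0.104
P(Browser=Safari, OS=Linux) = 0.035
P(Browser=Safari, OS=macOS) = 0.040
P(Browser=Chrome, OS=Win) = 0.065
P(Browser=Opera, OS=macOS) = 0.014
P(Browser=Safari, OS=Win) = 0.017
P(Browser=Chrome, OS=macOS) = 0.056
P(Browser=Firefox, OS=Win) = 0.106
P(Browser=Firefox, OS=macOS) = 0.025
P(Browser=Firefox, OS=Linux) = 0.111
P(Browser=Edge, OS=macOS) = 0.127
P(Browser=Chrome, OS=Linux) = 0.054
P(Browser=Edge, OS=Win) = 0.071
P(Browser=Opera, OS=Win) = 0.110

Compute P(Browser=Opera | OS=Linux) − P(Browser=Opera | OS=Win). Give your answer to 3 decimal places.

P(OS=Linux) = 0.054 + 0.111 + 0.035 + 0.065 + 0.104 = 0.369; P(Browser=Opera | OS=Linux) = 0.104/0.369 = 0.2818.
P(OS=Win) = 0.065 + 0.106 + 0.017 + 0.071 + 0.110 = 0.369; P(Browser=Opera | OS=Win) = 0.110/0.369 = 0.2981.
Difference = -0.016.

-0.016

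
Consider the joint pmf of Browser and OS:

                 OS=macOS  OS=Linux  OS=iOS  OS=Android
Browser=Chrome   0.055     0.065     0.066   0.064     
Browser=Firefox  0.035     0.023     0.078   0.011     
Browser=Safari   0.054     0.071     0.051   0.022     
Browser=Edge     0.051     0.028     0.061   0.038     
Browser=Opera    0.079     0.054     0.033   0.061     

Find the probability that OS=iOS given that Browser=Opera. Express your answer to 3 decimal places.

0.145

P(Browser=Opera) = 0.079 + 0.054 + 0.033 + 0.061 = 0.227.
P(OS=iOS | Browser=Opera) = 0.033/0.227 = 0.145.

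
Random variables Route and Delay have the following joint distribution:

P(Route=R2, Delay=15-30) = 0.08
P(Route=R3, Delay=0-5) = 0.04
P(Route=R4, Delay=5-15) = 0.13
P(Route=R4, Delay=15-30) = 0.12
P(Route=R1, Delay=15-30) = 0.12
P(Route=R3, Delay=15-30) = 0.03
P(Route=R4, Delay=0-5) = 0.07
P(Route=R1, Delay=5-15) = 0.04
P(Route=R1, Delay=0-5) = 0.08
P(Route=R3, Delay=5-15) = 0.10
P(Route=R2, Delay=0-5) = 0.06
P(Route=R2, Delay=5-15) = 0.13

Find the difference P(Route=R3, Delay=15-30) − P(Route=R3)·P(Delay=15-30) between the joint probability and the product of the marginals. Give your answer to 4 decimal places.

-0.0295

P(Route=R3) = 0.04 + 0.10 + 0.03 = 0.17.
P(Delay=15-30) = 0.12 + 0.08 + 0.03 + 0.12 = 0.35.
P(Route=R3, Delay=15-30) − P(Route=R3)P(Delay=15-30) = 0.03 − 0.17×0.35 = -0.0295.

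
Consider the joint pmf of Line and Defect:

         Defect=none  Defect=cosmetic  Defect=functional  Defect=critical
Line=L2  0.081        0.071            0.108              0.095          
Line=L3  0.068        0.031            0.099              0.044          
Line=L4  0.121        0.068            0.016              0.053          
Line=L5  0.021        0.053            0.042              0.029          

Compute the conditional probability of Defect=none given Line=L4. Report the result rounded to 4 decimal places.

P(Line=L4) = 0.121 + 0.068 + 0.016 + 0.053 = 0.258.
P(Defect=none | Line=L4) = 0.121/0.258 = 0.4690.

0.4690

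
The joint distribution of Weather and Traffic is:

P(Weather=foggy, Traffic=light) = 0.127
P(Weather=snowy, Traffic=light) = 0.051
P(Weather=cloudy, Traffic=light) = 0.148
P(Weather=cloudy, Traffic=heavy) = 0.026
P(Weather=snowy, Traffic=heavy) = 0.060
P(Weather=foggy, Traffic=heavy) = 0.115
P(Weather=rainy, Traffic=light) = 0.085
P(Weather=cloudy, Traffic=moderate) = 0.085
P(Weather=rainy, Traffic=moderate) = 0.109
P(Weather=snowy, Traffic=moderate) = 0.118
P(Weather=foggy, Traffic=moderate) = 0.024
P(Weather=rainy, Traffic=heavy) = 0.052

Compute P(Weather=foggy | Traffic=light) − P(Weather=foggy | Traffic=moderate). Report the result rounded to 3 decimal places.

P(Traffic=light) = 0.148 + 0.085 + 0.051 + 0.127 = 0.411; P(Weather=foggy | Traffic=light) = 0.127/0.411 = 0.3090.
P(Traffic=moderate) = 0.085 + 0.109 + 0.118 + 0.024 = 0.336; P(Weather=foggy | Traffic=moderate) = 0.024/0.336 = 0.0714.
Difference = 0.238.

0.238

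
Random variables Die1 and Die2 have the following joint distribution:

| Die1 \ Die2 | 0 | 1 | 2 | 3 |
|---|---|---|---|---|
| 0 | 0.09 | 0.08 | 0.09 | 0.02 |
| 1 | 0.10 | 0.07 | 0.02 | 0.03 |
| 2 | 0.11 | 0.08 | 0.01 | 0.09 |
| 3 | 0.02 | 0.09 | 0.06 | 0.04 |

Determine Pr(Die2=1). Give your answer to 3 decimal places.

0.320

P(Die2=1) = 0.08 + 0.07 + 0.08 + 0.09 = 0.32.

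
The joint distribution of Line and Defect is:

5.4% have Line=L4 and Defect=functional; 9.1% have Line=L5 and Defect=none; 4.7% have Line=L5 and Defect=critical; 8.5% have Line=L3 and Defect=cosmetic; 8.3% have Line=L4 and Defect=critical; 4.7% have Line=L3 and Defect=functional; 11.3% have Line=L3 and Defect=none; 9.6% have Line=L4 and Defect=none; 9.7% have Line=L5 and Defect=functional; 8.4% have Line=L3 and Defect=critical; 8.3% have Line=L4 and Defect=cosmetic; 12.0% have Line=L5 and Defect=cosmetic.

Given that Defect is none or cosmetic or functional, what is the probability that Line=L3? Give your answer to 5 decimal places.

P(Defect=none) = 0.113 + 0.096 + 0.091 = 0.300.
P(Defect=cosmetic) = 0.085 + 0.083 + 0.120 = 0.288.
P(Defect=functional) = 0.047 + 0.054 + 0.097 = 0.198.
P(Defect ∈ {none, cosmetic, functional}) = 0.300 + 0.288 + 0.198 = 0.786; P(Line=L3, Defect ∈ {none, cosmetic, functional}) = 0.113 + 0.085 + 0.047 = 0.245.
P(Line=L3 | Defect ∈ {none, cosmetic, functional}) = 0.245/0.786 = 0.31170.

0.31170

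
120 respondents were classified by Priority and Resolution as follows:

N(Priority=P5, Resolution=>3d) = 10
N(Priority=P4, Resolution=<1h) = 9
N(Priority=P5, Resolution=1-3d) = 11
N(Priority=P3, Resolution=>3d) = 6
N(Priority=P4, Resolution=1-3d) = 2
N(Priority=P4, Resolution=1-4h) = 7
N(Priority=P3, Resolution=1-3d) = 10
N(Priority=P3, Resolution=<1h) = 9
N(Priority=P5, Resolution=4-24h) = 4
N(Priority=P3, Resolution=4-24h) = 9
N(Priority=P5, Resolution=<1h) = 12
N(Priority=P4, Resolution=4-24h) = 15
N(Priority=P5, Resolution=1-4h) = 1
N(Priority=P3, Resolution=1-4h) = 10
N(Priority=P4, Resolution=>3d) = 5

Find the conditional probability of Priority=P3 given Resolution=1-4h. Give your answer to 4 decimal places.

0.5556

Total with Resolution=1-4h: 10 + 7 + 1 = 18.
P(Priority=P3 | Resolution=1-4h) = 10/18 = 0.5556.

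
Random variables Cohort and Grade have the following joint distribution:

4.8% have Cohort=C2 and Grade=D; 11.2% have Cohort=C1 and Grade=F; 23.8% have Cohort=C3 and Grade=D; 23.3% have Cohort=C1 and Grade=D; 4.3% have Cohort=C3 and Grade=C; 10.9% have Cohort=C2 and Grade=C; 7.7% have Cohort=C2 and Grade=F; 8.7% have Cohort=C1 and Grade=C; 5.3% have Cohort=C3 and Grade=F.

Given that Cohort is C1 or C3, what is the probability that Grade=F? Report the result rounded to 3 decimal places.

P(Cohort=C1) = 0.087 + 0.233 + 0.112 = 0.432.
P(Cohort=C3) = 0.043 + 0.238 + 0.053 = 0.334.
P(Cohort ∈ {C1, C3}) = 0.432 + 0.334 = 0.766; P(Grade=F, Cohort ∈ {C1, C3}) = 0.112 + 0.053 = 0.165.
P(Grade=F | Cohort ∈ {C1, C3}) = 0.165/0.766 = 0.215.

0.215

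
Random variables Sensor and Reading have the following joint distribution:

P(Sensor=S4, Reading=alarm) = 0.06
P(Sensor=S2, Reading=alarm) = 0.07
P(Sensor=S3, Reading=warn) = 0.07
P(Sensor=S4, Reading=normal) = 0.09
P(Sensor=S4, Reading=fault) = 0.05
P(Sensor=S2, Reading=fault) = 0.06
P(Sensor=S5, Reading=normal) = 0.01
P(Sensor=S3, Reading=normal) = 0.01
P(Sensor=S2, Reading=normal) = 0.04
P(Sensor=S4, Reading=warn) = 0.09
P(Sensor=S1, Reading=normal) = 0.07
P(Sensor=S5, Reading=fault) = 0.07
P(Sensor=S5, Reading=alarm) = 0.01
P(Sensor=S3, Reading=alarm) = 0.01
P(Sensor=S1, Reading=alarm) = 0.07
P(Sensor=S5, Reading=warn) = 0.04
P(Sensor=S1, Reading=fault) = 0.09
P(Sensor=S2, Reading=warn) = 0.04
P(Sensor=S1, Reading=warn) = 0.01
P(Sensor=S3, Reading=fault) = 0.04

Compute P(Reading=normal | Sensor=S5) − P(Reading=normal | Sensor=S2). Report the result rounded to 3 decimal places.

P(Sensor=S5) = 0.01 + 0.04 + 0.01 + 0.07 = 0.13; P(Reading=normal | Sensor=S5) = 0.01/0.13 = 0.0769.
P(Sensor=S2) = 0.04 + 0.04 + 0.07 + 0.06 = 0.21; P(Reading=normal | Sensor=S2) = 0.04/0.21 = 0.1905.
Difference = -0.114.

-0.114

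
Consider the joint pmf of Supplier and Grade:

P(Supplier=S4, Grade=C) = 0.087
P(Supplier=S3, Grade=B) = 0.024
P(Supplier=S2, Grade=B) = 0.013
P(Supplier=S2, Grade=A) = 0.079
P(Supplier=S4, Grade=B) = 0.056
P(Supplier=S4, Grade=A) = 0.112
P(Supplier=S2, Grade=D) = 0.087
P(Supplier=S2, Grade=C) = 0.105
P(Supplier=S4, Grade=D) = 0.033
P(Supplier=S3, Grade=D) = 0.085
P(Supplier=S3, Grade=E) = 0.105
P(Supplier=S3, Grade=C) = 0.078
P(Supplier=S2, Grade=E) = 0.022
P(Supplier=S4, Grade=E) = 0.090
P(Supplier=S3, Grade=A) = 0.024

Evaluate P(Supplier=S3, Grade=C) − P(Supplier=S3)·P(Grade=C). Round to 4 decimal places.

-0.0073

P(Supplier=S3) = 0.024 + 0.024 + 0.078 + 0.085 + 0.105 = 0.316.
P(Grade=C) = 0.105 + 0.078 + 0.087 = 0.270.
P(Supplier=S3, Grade=C) − P(Supplier=S3)P(Grade=C) = 0.078 − 0.316×0.270 = -0.0073.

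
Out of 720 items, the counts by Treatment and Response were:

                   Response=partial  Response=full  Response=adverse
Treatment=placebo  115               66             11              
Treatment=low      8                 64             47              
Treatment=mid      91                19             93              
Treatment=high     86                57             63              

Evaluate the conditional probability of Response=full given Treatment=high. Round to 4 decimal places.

Total with Treatment=high: 86 + 57 + 63 = 206.
P(Response=full | Treatment=high) = 57/206 = 0.2767.

0.2767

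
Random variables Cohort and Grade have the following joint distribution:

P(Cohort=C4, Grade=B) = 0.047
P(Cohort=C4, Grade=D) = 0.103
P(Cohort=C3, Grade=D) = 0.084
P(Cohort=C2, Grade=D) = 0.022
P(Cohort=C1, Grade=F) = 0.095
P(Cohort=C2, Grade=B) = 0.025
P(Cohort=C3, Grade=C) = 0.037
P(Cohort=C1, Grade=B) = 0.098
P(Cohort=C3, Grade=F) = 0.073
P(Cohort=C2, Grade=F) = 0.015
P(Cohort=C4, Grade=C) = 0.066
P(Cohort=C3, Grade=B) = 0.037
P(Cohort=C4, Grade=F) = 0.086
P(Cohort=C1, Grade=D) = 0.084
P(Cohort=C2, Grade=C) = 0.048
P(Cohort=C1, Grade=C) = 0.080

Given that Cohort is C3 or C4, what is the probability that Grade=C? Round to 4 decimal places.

P(Cohort=C3) = 0.037 + 0.037 + 0.084 + 0.073 = 0.231.
P(Cohort=C4) = 0.047 + 0.066 + 0.103 + 0.086 = 0.302.
P(Cohort ∈ {C3, C4}) = 0.231 + 0.302 = 0.533; P(Grade=C, Cohort ∈ {C3, C4}) = 0.037 + 0.066 = 0.103.
P(Grade=C | Cohort ∈ {C3, C4}) = 0.103/0.533 = 0.1932.

0.1932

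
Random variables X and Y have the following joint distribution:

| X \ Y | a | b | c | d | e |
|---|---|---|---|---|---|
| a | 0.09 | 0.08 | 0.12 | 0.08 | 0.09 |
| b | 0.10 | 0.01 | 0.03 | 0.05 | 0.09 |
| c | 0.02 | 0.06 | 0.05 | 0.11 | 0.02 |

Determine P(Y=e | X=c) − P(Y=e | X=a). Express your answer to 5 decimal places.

P(X=c) = 0.02 + 0.06 + 0.05 + 0.11 + 0.02 = 0.26; P(Y=e | X=c) = 0.02/0.26 = 0.076923.
P(X=a) = 0.09 + 0.08 + 0.12 + 0.08 + 0.09 = 0.46; P(Y=e | X=a) = 0.09/0.46 = 0.195652.
Difference = -0.11873.

-0.11873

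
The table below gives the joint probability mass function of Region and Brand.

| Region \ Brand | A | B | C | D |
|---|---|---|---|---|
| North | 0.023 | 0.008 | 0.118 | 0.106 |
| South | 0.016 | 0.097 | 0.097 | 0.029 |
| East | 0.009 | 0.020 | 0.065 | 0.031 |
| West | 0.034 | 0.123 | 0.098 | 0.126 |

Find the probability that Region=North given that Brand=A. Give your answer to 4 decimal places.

0.2805

P(Brand=A) = 0.023 + 0.016 + 0.009 + 0.034 = 0.082.
P(Region=North | Brand=A) = 0.023/0.082 = 0.2805.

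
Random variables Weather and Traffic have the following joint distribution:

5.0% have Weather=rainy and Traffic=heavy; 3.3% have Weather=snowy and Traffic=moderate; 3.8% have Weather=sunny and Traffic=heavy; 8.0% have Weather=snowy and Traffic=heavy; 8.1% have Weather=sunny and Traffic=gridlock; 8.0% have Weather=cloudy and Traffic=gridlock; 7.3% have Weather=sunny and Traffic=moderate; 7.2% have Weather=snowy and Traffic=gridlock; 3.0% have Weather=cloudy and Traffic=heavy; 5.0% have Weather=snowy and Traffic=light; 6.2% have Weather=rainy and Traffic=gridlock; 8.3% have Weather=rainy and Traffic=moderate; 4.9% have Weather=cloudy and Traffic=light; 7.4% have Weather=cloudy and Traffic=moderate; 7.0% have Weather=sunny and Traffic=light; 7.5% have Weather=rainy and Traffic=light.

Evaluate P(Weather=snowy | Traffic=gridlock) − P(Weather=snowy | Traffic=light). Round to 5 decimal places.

P(Traffic=gridlock) = 0.081 + 0.080 + 0.062 + 0.072 = 0.295; P(Weather=snowy | Traffic=gridlock) = 0.072/0.295 = 0.244068.
P(Traffic=light) = 0.070 + 0.049 + 0.075 + 0.050 = 0.244; P(Weather=snowy | Traffic=light) = 0.050/0.244 = 0.204918.
Difference = 0.03915.

0.03915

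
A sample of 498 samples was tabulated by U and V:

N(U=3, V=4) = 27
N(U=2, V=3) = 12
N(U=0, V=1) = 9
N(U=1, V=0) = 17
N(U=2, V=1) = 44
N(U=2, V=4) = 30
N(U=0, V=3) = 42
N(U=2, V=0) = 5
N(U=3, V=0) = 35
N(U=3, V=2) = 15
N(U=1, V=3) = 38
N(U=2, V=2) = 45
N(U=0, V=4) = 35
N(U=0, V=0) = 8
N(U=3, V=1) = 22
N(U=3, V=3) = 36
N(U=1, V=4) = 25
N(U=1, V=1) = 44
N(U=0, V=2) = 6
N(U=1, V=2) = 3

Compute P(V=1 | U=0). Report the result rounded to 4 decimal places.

Total with U=0: 8 + 9 + 6 + 42 + 35 = 100.
P(V=1 | U=0) = 9/100 = 0.0900.

0.0900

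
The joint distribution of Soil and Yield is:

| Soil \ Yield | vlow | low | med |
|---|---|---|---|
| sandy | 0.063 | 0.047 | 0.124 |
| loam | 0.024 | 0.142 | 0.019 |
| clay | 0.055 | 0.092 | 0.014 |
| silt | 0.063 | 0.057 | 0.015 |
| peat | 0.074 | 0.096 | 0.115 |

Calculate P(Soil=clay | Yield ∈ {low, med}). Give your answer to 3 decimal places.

P(Yield=low) = 0.047 + 0.142 + 0.092 + 0.057 + 0.096 = 0.434.
P(Yield=med) = 0.124 + 0.019 + 0.014 + 0.015 + 0.115 = 0.287.
P(Yield ∈ {low, med}) = 0.434 + 0.287 = 0.721; P(Soil=clay, Yield ∈ {low, med}) = 0.092 + 0.014 = 0.106.
P(Soil=clay | Yield ∈ {low, med}) = 0.106/0.721 = 0.147.

0.147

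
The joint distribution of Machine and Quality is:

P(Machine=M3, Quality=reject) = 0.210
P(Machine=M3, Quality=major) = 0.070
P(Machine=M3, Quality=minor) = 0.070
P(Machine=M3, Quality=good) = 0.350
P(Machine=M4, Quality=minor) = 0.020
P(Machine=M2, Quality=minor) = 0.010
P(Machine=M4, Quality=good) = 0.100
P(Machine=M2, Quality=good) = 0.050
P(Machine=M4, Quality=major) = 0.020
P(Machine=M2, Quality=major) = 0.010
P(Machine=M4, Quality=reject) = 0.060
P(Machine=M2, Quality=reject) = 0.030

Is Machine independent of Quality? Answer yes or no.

Every cell satisfies P(Machine,Quality) = P(Machine)·P(Quality). For instance P(Machine=M3) = 0.700, P(Quality=major) = 0.100, and 0.700×0.100 = 0.070 matches the joint entry. So Machine and Quality are independent.

yes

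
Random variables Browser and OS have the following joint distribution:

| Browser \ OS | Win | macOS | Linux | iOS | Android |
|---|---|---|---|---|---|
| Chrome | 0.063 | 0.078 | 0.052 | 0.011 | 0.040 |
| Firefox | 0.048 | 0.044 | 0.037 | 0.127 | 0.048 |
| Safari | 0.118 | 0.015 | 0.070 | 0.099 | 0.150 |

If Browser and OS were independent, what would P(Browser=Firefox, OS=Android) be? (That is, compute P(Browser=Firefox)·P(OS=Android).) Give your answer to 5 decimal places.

P(Browser=Firefox) = 0.048 + 0.044 + 0.037 + 0.127 + 0.048 = 0.304.
P(OS=Android) = 0.040 + 0.048 + 0.150 = 0.238.
Product: 0.304 × 0.238 = 0.07235.

0.07235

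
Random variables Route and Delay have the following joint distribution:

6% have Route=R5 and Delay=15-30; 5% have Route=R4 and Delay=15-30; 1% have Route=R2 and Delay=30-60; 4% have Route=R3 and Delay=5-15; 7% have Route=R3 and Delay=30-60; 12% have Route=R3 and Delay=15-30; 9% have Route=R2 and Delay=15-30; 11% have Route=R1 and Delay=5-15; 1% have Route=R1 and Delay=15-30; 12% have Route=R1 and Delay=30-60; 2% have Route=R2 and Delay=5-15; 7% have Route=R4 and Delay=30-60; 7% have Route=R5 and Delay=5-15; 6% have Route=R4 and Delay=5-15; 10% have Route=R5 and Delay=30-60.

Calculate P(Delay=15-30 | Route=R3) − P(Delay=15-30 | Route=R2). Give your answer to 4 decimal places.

-0.2283

P(Route=R3) = 0.04 + 0.12 + 0.07 = 0.23; P(Delay=15-30 | Route=R3) = 0.12/0.23 = 0.52174.
P(Route=R2) = 0.02 + 0.09 + 0.01 = 0.12; P(Delay=15-30 | Route=R2) = 0.09/0.12 = 0.75000.
Difference = -0.2283.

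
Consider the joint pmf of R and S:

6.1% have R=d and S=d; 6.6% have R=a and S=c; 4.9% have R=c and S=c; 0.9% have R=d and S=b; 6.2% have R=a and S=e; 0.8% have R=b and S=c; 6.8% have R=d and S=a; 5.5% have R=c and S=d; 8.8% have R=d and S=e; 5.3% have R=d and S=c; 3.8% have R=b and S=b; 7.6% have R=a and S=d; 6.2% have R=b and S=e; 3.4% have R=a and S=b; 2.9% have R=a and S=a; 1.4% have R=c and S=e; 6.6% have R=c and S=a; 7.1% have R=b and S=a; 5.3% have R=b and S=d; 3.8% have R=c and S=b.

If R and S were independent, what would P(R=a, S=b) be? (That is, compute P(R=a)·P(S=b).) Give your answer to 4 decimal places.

P(R=a) = 0.029 + 0.034 + 0.066 + 0.076 + 0.062 = 0.267.
P(S=b) = 0.034 + 0.038 + 0.038 + 0.009 = 0.119.
Product: 0.267 × 0.119 = 0.0318.

0.0318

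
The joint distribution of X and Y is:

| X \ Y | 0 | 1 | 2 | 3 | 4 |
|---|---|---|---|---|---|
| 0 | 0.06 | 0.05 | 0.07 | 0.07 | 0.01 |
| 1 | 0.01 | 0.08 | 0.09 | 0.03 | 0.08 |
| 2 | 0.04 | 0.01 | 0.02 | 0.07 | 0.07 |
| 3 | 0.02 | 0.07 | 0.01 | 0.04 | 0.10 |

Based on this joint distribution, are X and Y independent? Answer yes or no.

P(X=0) = 0.26 and P(Y=4) = 0.26, so their product is 0.0676, but P(X=0, Y=4) = 0.01. Since these differ, X and Y are not independent.

no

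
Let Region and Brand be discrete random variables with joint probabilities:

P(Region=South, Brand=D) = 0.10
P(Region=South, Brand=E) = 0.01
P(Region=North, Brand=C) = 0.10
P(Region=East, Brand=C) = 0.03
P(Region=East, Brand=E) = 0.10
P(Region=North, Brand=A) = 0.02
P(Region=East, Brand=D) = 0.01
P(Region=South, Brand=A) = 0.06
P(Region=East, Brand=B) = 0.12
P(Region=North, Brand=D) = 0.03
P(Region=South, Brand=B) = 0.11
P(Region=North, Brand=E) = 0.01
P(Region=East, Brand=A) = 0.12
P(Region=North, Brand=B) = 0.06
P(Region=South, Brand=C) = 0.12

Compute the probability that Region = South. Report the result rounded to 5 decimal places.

0.40000

P(Region=South) = 0.06 + 0.11 + 0.12 + 0.10 + 0.01 = 0.40.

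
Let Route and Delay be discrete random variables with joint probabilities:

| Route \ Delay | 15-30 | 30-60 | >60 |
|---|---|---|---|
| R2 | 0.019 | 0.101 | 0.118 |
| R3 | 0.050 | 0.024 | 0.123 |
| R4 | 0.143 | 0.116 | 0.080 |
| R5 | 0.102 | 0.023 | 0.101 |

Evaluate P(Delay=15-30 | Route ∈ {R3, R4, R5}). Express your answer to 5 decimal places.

0.38714

P(Route=R3) = 0.050 + 0.024 + 0.123 = 0.197.
P(Route=R4) = 0.143 + 0.116 + 0.080 = 0.339.
P(Route=R5) = 0.102 + 0.023 + 0.101 = 0.226.
P(Route ∈ {R3, R4, R5}) = 0.197 + 0.339 + 0.226 = 0.762; P(Delay=15-30, Route ∈ {R3, R4, R5}) = 0.050 + 0.143 + 0.102 = 0.295.
P(Delay=15-30 | Route ∈ {R3, R4, R5}) = 0.295/0.762 = 0.38714.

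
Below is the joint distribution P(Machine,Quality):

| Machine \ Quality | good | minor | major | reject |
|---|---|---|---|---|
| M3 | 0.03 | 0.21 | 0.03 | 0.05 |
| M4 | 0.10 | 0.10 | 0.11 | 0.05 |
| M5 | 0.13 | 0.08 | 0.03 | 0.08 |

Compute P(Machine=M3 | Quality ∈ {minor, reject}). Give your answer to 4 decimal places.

P(Quality=minor) = 0.21 + 0.10 + 0.08 = 0.39.
P(Quality=reject) = 0.05 + 0.05 + 0.08 = 0.18.
P(Quality ∈ {minor, reject}) = 0.39 + 0.18 = 0.57; P(Machine=M3, Quality ∈ {minor, reject}) = 0.21 + 0.05 = 0.26.
P(Machine=M3 | Quality ∈ {minor, reject}) = 0.26/0.57 = 0.4561.

0.4561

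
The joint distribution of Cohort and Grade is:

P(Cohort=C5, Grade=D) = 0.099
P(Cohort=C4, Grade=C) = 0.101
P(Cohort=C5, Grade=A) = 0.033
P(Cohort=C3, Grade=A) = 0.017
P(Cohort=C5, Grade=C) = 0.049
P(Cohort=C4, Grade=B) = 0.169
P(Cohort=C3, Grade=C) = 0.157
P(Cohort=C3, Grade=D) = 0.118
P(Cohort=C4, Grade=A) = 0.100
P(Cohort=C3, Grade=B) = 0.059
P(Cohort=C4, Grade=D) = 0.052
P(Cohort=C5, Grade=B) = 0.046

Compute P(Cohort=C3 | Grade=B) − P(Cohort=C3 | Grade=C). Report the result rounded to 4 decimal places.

-0.2961

P(Grade=B) = 0.059 + 0.169 + 0.046 = 0.274; P(Cohort=C3 | Grade=B) = 0.059/0.274 = 0.21533.
P(Grade=C) = 0.157 + 0.101 + 0.049 = 0.307; P(Cohort=C3 | Grade=C) = 0.157/0.307 = 0.51140.
Difference = -0.2961.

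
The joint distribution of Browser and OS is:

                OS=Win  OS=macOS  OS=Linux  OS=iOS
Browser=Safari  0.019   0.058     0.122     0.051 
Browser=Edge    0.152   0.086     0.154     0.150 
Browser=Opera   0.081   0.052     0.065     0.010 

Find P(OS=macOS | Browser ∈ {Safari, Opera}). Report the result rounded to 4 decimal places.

P(Browser=Safari) = 0.019 + 0.058 + 0.122 + 0.051 = 0.250.
P(Browser=Opera) = 0.081 + 0.052 + 0.065 + 0.010 = 0.208.
P(Browser ∈ {Safari, Opera}) = 0.250 + 0.208 = 0.458; P(OS=macOS, Browser ∈ {Safari, Opera}) = 0.058 + 0.052 = 0.110.
P(OS=macOS | Browser ∈ {Safari, Opera}) = 0.110/0.458 = 0.2402.

0.2402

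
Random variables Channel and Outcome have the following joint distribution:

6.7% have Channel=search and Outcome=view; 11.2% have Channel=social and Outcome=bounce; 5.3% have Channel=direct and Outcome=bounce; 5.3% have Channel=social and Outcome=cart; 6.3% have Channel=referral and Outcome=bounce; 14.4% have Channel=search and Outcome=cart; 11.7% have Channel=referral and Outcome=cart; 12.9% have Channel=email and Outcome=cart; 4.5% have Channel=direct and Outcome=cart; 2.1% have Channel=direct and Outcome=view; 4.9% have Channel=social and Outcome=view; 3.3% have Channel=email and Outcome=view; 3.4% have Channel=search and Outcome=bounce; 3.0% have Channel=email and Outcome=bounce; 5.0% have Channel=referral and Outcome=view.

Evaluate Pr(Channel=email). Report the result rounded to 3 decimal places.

0.192

P(Channel=email) = 0.030 + 0.033 + 0.129 = 0.192.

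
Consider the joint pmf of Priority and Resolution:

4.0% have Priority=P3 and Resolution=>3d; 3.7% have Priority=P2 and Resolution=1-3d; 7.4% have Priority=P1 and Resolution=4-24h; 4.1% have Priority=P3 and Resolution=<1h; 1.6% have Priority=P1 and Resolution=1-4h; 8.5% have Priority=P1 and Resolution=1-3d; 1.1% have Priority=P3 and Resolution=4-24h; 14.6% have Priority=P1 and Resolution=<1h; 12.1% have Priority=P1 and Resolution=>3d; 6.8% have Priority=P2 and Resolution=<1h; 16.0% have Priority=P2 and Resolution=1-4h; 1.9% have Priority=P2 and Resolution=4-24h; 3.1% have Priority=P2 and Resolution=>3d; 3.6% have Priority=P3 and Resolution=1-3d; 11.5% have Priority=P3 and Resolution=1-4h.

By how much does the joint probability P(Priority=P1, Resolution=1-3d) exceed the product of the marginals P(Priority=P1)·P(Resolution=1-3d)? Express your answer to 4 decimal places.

0.0152

P(Priority=P1) = 0.146 + 0.016 + 0.074 + 0.085 + 0.121 = 0.442.
P(Resolution=1-3d) = 0.085 + 0.037 + 0.036 = 0.158.
P(Priority=P1, Resolution=1-3d) − P(Priority=P1)P(Resolution=1-3d) = 0.085 − 0.442×0.158 = 0.0152.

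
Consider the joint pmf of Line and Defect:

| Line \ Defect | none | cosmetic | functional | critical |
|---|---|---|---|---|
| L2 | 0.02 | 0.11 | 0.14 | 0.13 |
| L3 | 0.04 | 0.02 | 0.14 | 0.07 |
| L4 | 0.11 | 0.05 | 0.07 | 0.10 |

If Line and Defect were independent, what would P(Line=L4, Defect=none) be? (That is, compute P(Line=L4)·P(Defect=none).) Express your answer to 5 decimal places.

P(Line=L4) = 0.11 + 0.05 + 0.07 + 0.10 = 0.33.
P(Defect=none) = 0.02 + 0.04 + 0.11 = 0.17.
Product: 0.33 × 0.17 = 0.05610.

0.05610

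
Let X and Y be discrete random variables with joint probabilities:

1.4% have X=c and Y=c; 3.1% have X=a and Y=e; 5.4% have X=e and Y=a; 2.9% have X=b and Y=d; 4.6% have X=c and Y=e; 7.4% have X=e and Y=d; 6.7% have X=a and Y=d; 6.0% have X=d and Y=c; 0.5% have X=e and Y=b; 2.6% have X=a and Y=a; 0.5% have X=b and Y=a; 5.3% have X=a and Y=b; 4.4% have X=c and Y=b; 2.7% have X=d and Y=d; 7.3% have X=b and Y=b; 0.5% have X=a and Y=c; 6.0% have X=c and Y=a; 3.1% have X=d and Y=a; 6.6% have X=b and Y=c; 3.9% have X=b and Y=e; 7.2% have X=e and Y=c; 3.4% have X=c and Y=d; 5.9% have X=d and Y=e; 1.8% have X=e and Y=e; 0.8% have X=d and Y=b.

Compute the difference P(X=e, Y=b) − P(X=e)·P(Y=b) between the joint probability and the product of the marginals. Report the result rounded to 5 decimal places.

P(X=e) = 0.054 + 0.005 + 0.072 + 0.074 + 0.018 = 0.223.
P(Y=b) = 0.053 + 0.073 + 0.044 + 0.008 + 0.005 = 0.183.
P(X=e, Y=b) − P(X=e)P(Y=b) = 0.005 − 0.223×0.183 = -0.03581.

-0.03581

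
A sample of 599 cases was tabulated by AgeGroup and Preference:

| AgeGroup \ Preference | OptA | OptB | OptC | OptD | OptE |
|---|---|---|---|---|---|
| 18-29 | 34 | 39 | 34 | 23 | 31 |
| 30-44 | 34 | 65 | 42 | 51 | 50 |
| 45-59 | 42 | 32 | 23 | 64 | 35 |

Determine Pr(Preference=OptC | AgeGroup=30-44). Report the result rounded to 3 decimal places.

0.174

Total with AgeGroup=30-44: 34 + 65 + 42 + 51 + 50 = 242.
P(Preference=OptC | AgeGroup=30-44) = 42/242 = 0.174.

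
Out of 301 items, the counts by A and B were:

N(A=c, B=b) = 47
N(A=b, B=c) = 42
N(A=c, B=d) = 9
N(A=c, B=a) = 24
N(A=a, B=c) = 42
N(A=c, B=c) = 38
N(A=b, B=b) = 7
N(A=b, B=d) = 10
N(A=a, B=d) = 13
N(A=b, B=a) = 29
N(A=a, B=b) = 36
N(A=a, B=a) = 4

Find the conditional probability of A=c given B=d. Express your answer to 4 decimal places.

0.2813

Total with B=d: 13 + 10 + 9 = 32.
P(A=c | B=d) = 9/32 = 0.2813.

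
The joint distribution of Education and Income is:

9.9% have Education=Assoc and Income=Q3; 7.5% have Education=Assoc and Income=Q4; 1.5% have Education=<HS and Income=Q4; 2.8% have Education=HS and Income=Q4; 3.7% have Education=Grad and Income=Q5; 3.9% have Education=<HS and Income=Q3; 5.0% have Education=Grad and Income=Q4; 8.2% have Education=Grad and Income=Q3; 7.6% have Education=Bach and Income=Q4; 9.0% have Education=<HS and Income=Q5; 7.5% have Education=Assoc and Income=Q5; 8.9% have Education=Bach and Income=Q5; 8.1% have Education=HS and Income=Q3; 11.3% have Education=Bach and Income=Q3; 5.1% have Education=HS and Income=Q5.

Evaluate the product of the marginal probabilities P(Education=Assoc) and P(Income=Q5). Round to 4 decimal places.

0.0852

P(Education=Assoc) = 0.099 + 0.075 + 0.075 = 0.249.
P(Income=Q5) = 0.090 + 0.051 + 0.075 + 0.089 + 0.037 = 0.342.
Product: 0.249 × 0.342 = 0.0852.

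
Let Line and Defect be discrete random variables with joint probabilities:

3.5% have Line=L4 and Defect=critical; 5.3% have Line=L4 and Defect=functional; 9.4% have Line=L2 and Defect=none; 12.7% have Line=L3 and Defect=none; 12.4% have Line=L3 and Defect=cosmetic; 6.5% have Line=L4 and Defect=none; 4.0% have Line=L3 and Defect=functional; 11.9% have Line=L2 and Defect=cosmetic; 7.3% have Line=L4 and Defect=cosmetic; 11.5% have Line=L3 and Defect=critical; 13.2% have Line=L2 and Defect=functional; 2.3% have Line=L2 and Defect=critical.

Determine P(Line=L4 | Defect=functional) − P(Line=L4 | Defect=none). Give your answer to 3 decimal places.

0.008

P(Defect=functional) = 0.132 + 0.040 + 0.053 = 0.225; P(Line=L4 | Defect=functional) = 0.053/0.225 = 0.2356.
P(Defect=none) = 0.094 + 0.127 + 0.065 = 0.286; P(Line=L4 | Defect=none) = 0.065/0.286 = 0.2273.
Difference = 0.008.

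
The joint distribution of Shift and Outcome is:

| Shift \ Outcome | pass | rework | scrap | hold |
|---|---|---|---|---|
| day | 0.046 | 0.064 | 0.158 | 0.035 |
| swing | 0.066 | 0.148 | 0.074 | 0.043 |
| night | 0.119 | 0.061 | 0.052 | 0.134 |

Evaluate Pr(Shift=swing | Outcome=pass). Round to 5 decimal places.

P(Outcome=pass) = 0.046 + 0.066 + 0.119 = 0.231.
P(Shift=swing | Outcome=pass) = 0.066/0.231 = 0.28571.

0.28571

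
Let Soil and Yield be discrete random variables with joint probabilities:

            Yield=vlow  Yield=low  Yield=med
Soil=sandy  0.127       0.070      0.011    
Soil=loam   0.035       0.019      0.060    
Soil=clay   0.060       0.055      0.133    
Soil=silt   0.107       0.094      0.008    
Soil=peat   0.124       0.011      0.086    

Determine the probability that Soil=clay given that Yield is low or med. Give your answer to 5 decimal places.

0.34369

P(Yield=low) = 0.070 + 0.019 + 0.055 + 0.094 + 0.011 = 0.249.
P(Yield=med) = 0.011 + 0.060 + 0.133 + 0.008 + 0.086 = 0.298.
P(Yield ∈ {low, med}) = 0.249 + 0.298 = 0.547; P(Soil=clay, Yield ∈ {low, med}) = 0.055 + 0.133 = 0.188.
P(Soil=clay | Yield ∈ {low, med}) = 0.188/0.547 = 0.34369.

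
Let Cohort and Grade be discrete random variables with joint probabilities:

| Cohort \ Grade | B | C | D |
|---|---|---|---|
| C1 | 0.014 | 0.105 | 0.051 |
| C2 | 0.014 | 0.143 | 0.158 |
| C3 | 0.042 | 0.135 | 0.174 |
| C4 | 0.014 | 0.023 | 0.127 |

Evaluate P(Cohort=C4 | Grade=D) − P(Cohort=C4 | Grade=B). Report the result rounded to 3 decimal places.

P(Grade=D) = 0.051 + 0.158 + 0.174 + 0.127 = 0.510; P(Cohort=C4 | Grade=D) = 0.127/0.510 = 0.2490.
P(Grade=B) = 0.014 + 0.014 + 0.042 + 0.014 = 0.084; P(Cohort=C4 | Grade=B) = 0.014/0.084 = 0.1667.
Difference = 0.082.

0.082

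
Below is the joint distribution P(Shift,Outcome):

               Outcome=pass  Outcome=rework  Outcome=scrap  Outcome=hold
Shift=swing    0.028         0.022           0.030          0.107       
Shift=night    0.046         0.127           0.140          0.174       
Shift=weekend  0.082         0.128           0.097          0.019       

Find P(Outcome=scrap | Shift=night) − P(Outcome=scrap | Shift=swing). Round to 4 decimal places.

P(Shift=night) = 0.046 + 0.127 + 0.140 + 0.174 = 0.487; P(Outcome=scrap | Shift=night) = 0.140/0.487 = 0.28747.
P(Shift=swing) = 0.028 + 0.022 + 0.030 + 0.107 = 0.187; P(Outcome=scrap | Shift=swing) = 0.030/0.187 = 0.16043.
Difference = 0.1270.

0.1270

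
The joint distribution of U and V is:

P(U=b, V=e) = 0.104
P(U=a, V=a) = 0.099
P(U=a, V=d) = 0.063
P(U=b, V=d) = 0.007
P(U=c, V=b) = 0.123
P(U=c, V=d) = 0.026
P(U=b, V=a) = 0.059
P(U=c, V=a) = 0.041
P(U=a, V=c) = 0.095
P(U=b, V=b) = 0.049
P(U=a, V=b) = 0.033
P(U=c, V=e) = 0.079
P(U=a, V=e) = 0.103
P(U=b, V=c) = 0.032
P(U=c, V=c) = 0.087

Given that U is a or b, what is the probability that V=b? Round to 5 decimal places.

P(U=a) = 0.099 + 0.033 + 0.095 + 0.063 + 0.103 = 0.393.
P(U=b) = 0.059 + 0.049 + 0.032 + 0.007 + 0.104 = 0.251.
P(U ∈ {a, b}) = 0.393 + 0.251 = 0.644; P(V=b, U ∈ {a, b}) = 0.033 + 0.049 = 0.082.
P(V=b | U ∈ {a, b}) = 0.082/0.644 = 0.12733.

0.12733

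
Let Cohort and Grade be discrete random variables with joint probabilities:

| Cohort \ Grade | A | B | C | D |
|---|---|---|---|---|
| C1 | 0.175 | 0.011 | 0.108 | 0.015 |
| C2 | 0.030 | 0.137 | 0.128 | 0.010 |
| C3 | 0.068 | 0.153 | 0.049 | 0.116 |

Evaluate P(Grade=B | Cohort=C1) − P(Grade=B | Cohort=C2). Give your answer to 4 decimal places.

-0.4136

P(Cohort=C1) = 0.175 + 0.011 + 0.108 + 0.015 = 0.309; P(Grade=B | Cohort=C1) = 0.011/0.309 = 0.03560.
P(Cohort=C2) = 0.030 + 0.137 + 0.128 + 0.010 = 0.305; P(Grade=B | Cohort=C2) = 0.137/0.305 = 0.44918.
Difference = -0.4136.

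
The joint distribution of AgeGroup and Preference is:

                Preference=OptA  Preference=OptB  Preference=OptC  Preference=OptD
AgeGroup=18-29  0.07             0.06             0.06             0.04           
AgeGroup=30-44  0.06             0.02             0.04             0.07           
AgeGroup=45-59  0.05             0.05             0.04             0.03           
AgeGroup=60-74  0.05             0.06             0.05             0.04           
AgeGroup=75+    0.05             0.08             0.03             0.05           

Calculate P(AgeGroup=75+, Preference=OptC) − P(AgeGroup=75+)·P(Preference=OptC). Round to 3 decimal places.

P(AgeGroup=75+) = 0.05 + 0.08 + 0.03 + 0.05 = 0.21.
P(Preference=OptC) = 0.06 + 0.04 + 0.04 + 0.05 + 0.03 = 0.22.
P(AgeGroup=75+, Preference=OptC) − P(AgeGroup=75+)P(Preference=OptC) = 0.03 − 0.21×0.22 = -0.016.

-0.016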